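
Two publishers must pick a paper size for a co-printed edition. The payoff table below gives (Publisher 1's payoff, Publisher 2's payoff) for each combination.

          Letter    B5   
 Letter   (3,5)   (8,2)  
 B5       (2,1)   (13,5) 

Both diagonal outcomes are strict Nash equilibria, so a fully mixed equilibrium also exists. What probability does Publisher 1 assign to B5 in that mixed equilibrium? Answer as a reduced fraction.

Publisher 1's mix p on Letter must make Publisher 2 indifferent between Letter and B5.
Publisher 2's payoff from Letter: 5p + 1(1−p). From B5: 2p + 5(1−p).
Set equal: 3p = 4(1−p) → p = 4/7.
Probability on B5 is 1 − 4/7 = 3/7.

3/7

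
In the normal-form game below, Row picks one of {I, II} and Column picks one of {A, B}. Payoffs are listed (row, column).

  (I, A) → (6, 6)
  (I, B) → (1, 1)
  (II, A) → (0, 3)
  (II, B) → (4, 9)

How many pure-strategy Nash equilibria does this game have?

2

(I, A): Row gets 6 (best alternative 0); Column gets 6 (best alternative 1). Neither deviates — NE.
(II, B): Row gets 4 (best alternative 1); Column gets 9 (best alternative 3). Neither deviates — NE.
(II, A) is not a NE: Row would switch to I (6 > 0).
No other cell survives both best-response checks, so there are 2 pure NE.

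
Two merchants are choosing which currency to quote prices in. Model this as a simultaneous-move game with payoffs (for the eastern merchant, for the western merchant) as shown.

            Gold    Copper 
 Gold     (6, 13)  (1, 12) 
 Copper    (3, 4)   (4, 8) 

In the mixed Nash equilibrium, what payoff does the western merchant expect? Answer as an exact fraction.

56/5

The eastern merchant mixes with probability p on Gold, chosen so the western merchant is indifferent: 13p + 4(1−p) = 12p + 8(1−p) gives p = 4/5.
The western merchant's expected payoff is 13·4/5 + 4·1/5 = 56/5.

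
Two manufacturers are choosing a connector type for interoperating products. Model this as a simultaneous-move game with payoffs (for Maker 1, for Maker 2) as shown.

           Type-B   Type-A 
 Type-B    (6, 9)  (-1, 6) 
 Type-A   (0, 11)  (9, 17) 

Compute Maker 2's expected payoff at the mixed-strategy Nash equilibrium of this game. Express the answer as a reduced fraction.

Maker 1 mixes with probability p on Type-B, chosen so Maker 2 is indifferent: 9p + 11(1−p) = 6p + 17(1−p) gives p = 2/3.
Maker 2's expected payoff is 9·2/3 + 11·1/3 = 29/3.

29/3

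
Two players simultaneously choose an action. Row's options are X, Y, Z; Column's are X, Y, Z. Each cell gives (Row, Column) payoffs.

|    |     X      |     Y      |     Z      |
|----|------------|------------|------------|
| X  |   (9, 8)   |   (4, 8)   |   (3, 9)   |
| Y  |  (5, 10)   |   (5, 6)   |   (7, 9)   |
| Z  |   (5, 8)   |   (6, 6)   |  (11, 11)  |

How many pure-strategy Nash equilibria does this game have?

Both Z: Row gets 11 (best alternative 7); Column gets 11 (best alternative 8). Neither deviates — NE.
Both X is not a NE: Column would switch to Z (9 > 8).
No other cell survives both best-response checks, so there is 1 pure NE.

1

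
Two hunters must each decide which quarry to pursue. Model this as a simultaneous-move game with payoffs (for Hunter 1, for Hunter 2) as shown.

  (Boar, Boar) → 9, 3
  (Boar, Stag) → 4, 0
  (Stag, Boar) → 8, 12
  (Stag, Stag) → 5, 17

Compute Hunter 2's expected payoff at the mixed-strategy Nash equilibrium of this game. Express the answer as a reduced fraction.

51/8

Hunter 1 mixes with probability p on Boar, chosen so Hunter 2 is indifferent: 3p + 12(1−p) = 0p + 17(1−p) gives p = 5/8.
Hunter 2's expected payoff is 3·5/8 + 12·3/8 = 51/8.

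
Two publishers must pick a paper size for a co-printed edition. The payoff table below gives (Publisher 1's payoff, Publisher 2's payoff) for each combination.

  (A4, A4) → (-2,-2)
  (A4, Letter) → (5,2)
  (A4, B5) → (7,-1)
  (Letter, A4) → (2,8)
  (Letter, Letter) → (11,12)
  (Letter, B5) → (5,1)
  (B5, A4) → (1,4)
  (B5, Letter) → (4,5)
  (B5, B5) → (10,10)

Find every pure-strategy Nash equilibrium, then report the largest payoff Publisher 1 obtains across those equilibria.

Both Letter is a pure NE (Publisher 1: 11 ≥ 5; Publisher 2: 12 ≥ 8). Publisher 1 gets 11.
Both B5 is a pure NE (Publisher 1: 10 ≥ 7; Publisher 2: 10 ≥ 5). Publisher 1 gets 10.
Every other cell has a profitable deviation for at least one player. Highest of {11, 10} is 11.

11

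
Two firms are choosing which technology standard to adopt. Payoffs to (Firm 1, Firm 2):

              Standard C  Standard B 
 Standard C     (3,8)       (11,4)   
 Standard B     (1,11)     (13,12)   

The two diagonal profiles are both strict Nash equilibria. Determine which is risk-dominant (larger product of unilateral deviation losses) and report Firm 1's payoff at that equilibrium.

3

At both Standard C: Firm 1 loses 3 − 1 = 2 by deviating; Firm 2 loses 8 − 4 = 4. Product = 2·4 = 8.
At both Standard B: Firm 1 loses 13 − 11 = 2 by deviating; Firm 2 loses 12 − 11 = 1. Product = 2·1 = 2.
8 > 2, so both Standard C is risk-dominant. Firm 1's payoff there is 3.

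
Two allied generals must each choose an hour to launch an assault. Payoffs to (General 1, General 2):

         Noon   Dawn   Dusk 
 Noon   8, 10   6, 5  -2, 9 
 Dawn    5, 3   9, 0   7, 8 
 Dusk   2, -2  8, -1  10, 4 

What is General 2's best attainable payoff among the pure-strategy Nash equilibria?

10

Both Noon is a pure NE (General 1: 8 ≥ 5; General 2: 10 ≥ 9). General 2 gets 10.
Both Dusk is a pure NE (General 1: 10 ≥ 7; General 2: 4 ≥ -1). General 2 gets 4.
Every other cell has a profitable deviation for at least one player. Highest of {10, 4} is 10.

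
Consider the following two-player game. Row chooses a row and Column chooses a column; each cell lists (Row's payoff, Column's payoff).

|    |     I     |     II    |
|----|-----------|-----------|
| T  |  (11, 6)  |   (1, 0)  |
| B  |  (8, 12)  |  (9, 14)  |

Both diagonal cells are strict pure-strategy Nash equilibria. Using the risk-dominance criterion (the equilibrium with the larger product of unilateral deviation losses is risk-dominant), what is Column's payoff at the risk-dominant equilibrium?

6

At (T, I): Row loses 11 − 8 = 3 by deviating; Column loses 6 − 0 = 6. Product = 3·6 = 18.
At (B, II): Row loses 9 − 1 = 8 by deviating; Column loses 14 − 12 = 2. Product = 8·2 = 16.
18 > 16, so (T, I) is risk-dominant. Column's payoff there is 6.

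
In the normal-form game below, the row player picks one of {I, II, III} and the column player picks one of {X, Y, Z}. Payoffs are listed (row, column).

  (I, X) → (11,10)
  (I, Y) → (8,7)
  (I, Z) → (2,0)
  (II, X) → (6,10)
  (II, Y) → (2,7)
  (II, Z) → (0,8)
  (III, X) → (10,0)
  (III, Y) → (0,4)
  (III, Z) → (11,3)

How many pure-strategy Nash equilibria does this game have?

(I, X): the row player gets 11 (best alternative 10); the column player gets 10 (best alternative 7). Neither deviates — NE.
(III, Z) is not a NE: the column player would switch to Y (4 > 3).
No other cell survives both best-response checks, so there is 1 pure NE.

1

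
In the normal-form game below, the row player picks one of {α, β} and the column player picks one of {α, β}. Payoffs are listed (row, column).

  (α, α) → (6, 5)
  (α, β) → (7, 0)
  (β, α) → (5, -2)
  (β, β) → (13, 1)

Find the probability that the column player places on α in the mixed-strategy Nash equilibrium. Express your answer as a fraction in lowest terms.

6/7

The column player's mix q on α must make the row player indifferent between α and β.
The row player's payoff from α: 6q + 7(1−q). From β: 5q + 13(1−q).
Set equal: 1q = 6(1−q) → q = 6/7.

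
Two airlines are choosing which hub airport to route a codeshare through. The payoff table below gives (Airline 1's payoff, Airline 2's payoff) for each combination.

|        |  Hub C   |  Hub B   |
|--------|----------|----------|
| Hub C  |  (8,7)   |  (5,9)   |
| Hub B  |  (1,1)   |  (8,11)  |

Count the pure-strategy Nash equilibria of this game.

Both Hub B: Airline 1 gets 8 (best alternative 5); Airline 2 gets 11 (best alternative 1). Neither deviates — NE.
Both Hub C is not a NE: Airline 2 would switch to Hub B (9 > 7).
No other cell survives both best-response checks, so there is 1 pure NE.

1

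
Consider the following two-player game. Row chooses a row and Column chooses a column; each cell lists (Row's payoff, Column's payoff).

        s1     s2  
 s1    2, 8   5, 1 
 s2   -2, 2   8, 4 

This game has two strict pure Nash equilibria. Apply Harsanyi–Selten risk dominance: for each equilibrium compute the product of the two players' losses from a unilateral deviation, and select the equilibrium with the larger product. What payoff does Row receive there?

2

At both s1: Row loses 2 − (-2) = 4 by deviating; Column loses 8 − 1 = 7. Product = 4·7 = 28.
At both s2: Row loses 8 − 5 = 3 by deviating; Column loses 4 − 2 = 2. Product = 3·2 = 6.
28 > 6, so both s1 is risk-dominant. Row's payoff there is 2.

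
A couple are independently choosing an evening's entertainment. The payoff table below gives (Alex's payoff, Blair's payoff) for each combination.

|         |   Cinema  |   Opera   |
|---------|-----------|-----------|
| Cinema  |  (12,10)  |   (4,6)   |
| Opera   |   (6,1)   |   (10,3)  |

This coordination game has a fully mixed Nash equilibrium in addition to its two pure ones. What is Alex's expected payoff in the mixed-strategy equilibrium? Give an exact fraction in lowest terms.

Blair mixes with probability q on Cinema, chosen so Alex is indifferent: 12q + 4(1−q) = 6q + 10(1−q) gives q = 1/2.
Alex's expected payoff (from either row, since indifferent) is 12·1/2 + 4·1/2 = 8.

8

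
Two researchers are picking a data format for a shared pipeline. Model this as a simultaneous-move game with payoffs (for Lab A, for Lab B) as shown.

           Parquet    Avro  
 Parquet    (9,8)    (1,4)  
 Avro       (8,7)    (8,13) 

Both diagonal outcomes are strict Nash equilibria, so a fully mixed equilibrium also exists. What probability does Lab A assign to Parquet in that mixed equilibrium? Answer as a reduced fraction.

3/5

Lab A's mix p on Parquet must make Lab B indifferent between Parquet and Avro.
Lab B's payoff from Parquet: 8p + 7(1−p). From Avro: 4p + 13(1−p).
Set equal: 4p = 6(1−p) → p = 6/10 = 3/5.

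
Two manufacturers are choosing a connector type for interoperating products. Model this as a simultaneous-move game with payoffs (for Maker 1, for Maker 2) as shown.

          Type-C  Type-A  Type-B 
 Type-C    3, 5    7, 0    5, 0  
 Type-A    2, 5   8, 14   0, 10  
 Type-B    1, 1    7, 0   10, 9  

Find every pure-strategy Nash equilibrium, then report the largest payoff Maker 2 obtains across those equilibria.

14

Both Type-C is a pure NE (Maker 1: 3 ≥ 2; Maker 2: 5 ≥ 0). Maker 2 gets 5.
Both Type-A is a pure NE (Maker 1: 8 ≥ 7; Maker 2: 14 ≥ 10). Maker 2 gets 14.
Both Type-B is a pure NE (Maker 1: 10 ≥ 5; Maker 2: 9 ≥ 1). Maker 2 gets 9.
Every other cell has a profitable deviation for at least one player. Highest of {5, 14, 9} is 14.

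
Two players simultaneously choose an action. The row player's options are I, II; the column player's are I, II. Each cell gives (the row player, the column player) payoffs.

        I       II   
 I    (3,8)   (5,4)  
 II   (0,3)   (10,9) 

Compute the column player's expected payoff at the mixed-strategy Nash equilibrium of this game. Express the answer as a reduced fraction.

6

The row player mixes with probability p on I, chosen so the column player is indifferent: 8p + 3(1−p) = 4p + 9(1−p) gives p = 3/5.
The column player's expected payoff is 8·3/5 + 3·2/5 = 6.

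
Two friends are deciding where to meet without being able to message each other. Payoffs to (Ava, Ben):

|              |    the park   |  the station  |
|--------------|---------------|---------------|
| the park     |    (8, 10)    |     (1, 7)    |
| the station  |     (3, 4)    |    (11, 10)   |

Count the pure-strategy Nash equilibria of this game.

2

Both the park: Ava gets 8 (best alternative 3); Ben gets 10 (best alternative 7). Neither deviates — NE.
Both the station: Ava gets 11 (best alternative 1); Ben gets 10 (best alternative 4). Neither deviates — NE.
(the station, the park) is not a NE: Ava would switch to the park (8 > 3).
No other cell survives both best-response checks, so there are 2 pure NE.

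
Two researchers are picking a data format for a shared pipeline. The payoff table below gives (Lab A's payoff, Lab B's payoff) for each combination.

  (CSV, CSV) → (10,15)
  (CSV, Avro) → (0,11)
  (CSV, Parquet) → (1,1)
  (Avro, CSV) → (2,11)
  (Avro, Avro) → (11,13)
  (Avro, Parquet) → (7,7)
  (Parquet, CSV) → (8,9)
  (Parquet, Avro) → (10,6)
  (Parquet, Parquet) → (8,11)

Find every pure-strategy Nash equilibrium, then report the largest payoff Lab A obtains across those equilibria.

11

Both CSV is a pure NE (Lab A: 10 ≥ 8; Lab B: 15 ≥ 11). Lab A gets 10.
Both Avro is a pure NE (Lab A: 11 ≥ 10; Lab B: 13 ≥ 11). Lab A gets 11.
Both Parquet is a pure NE (Lab A: 8 ≥ 7; Lab B: 11 ≥ 9). Lab A gets 8.
Every other cell has a profitable deviation for at least one player. Highest of {10, 11, 8} is 11.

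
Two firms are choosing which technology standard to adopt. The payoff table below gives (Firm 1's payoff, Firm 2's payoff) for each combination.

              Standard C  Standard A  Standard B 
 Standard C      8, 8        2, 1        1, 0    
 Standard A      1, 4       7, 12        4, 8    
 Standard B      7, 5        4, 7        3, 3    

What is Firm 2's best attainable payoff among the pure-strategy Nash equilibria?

12

Both Standard C is a pure NE (Firm 1: 8 ≥ 7; Firm 2: 8 ≥ 1). Firm 2 gets 8.
Both Standard A is a pure NE (Firm 1: 7 ≥ 4; Firm 2: 12 ≥ 8). Firm 2 gets 12.
Every other cell has a profitable deviation for at least one player. Highest of {8, 12} is 12.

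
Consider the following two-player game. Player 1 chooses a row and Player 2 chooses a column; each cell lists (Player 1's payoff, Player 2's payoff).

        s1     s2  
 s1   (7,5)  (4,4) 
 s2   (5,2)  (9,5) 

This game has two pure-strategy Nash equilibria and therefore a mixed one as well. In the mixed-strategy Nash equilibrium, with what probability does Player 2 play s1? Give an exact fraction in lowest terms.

5/7

Player 2's mix q on s1 must make Player 1 indifferent between s1 and s2.
Player 1's payoff from s1: 7q + 4(1−q). From s2: 5q + 9(1−q).
Set equal: 2q = 5(1−q) → q = 5/7.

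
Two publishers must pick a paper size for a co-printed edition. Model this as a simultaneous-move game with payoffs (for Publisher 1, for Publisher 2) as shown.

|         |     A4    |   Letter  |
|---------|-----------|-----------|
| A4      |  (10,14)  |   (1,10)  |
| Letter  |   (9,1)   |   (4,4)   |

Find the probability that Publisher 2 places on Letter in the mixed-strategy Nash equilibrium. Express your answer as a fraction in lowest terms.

1/4

Publisher 2's mix q on A4 must make Publisher 1 indifferent between A4 and Letter.
Publisher 1's payoff from A4: 10q + 1(1−q). From Letter: 9q + 4(1−q).
Set equal: 1q = 3(1−q) → q = 3/4.
Probability on Letter is 1 − 3/4 = 1/4.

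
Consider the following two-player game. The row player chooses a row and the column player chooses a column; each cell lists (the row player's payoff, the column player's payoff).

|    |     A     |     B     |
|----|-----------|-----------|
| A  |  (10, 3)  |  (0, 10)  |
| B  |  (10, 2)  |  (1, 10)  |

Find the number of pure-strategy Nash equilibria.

1

Both B: the row player gets 1 (best alternative 0); the column player gets 10 (best alternative 2). Neither deviates — NE.
Both A is not a NE: the column player would switch to B (10 > 3).
No other cell survives both best-response checks, so there is 1 pure NE.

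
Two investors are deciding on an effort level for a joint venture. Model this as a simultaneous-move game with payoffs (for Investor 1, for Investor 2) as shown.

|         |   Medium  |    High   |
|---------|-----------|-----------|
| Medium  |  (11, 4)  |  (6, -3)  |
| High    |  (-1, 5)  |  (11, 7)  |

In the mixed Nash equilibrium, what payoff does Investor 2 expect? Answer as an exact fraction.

43/9

Investor 1 mixes with probability p on Medium, chosen so Investor 2 is indifferent: 4p + 5(1−p) = (-3)p + 7(1−p) gives p = 2/9.
Investor 2's expected payoff is 4·2/9 + 5·7/9 = 43/9.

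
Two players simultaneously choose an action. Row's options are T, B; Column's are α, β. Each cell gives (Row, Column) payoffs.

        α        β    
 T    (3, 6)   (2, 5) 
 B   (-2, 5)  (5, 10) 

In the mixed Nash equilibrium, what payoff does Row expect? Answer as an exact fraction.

Column mixes with probability q on α, chosen so Row is indifferent: 3q + 2(1−q) = (-2)q + 5(1−q) gives q = 3/8.
Row's expected payoff (from either row, since indifferent) is 3·3/8 + 2·5/8 = 19/8.

19/8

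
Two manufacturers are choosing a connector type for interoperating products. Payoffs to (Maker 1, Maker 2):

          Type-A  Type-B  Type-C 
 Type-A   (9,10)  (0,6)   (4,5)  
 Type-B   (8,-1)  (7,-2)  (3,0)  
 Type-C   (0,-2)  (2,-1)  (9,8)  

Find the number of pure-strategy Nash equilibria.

2

Both Type-A: Maker 1 gets 9 (best alternative 8); Maker 2 gets 10 (best alternative 6). Neither deviates — NE.
Both Type-C: Maker 1 gets 9 (best alternative 4); Maker 2 gets 8 (best alternative -1). Neither deviates — NE.
Both Type-B is not a NE: Maker 2 would switch to Type-C (0 > -2).
No other cell survives both best-response checks, so there are 2 pure NE.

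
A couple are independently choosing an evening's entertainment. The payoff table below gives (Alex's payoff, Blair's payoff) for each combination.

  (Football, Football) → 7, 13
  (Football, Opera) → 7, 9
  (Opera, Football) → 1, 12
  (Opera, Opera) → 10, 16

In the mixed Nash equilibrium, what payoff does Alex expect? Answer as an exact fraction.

Blair mixes with probability q on Football, chosen so Alex is indifferent: 7q + 7(1−q) = 1q + 10(1−q) gives q = 1/3.
Alex's expected payoff (from either row, since indifferent) is 7·1/3 + 7·2/3 = 7.

7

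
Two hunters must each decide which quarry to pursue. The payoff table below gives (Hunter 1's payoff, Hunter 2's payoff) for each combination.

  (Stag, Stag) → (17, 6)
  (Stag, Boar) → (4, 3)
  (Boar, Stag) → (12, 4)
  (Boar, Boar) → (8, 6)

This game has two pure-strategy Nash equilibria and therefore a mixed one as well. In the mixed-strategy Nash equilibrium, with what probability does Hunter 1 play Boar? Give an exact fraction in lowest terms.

3/5

Hunter 1's mix p on Stag must make Hunter 2 indifferent between Stag and Boar.
Hunter 2's payoff from Stag: 6p + 4(1−p). From Boar: 3p + 6(1−p).
Set equal: 3p = 2(1−p) → p = 2/5.
Probability on Boar is 1 − 2/5 = 3/5.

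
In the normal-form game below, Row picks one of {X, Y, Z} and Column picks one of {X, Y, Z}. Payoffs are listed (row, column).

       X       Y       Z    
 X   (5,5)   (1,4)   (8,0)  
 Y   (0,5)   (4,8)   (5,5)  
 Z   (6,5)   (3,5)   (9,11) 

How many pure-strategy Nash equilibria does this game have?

Both Y: Row gets 4 (best alternative 3); Column gets 8 (best alternative 5). Neither deviates — NE.
Both Z: Row gets 9 (best alternative 8); Column gets 11 (best alternative 5). Neither deviates — NE.
Both X is not a NE: Row would switch to Z (6 > 5).
No other cell survives both best-response checks, so there are 2 pure NE.

2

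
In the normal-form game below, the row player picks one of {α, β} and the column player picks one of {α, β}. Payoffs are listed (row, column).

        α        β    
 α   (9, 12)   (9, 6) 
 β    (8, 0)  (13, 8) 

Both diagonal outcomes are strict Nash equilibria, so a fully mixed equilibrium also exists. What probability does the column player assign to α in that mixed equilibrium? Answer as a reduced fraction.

The column player's mix q on α must make the row player indifferent between α and β.
The row player's payoff from α: 9q + 9(1−q). From β: 8q + 13(1−q).
Set equal: 1q = 4(1−q) → q = 4/5.

4/5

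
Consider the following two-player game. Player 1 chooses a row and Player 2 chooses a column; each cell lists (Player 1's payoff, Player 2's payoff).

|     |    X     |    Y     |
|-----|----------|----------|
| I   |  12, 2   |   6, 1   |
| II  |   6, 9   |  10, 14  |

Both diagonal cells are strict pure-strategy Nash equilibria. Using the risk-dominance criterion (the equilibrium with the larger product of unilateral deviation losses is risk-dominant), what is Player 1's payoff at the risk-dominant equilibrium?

10

At (I, X): Player 1 loses 12 − 6 = 6 by deviating; Player 2 loses 2 − 1 = 1. Product = 6·1 = 6.
At (II, Y): Player 1 loses 10 − 6 = 4 by deviating; Player 2 loses 14 − 9 = 5. Product = 4·5 = 20.
20 > 6, so (II, Y) is risk-dominant. Player 1's payoff there is 10.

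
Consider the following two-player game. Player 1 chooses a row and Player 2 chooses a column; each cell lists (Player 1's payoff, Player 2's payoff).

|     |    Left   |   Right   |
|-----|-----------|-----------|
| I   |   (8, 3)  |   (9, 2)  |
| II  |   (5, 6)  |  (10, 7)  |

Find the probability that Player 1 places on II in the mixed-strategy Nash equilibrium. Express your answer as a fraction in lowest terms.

1/2

Player 1's mix p on I must make Player 2 indifferent between Left and Right.
Player 2's payoff from Left: 3p + 6(1−p). From Right: 2p + 7(1−p).
Set equal: 1p = 1(1−p) → p = 1/2.
Probability on II is 1 − 1/2 = 1/2.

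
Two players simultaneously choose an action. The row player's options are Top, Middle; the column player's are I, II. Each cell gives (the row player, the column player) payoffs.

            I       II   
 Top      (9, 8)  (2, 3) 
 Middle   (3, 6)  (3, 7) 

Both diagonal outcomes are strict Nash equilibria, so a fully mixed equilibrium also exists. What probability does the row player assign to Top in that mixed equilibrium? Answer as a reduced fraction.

The row player's mix p on Top must make the column player indifferent between I and II.
The column player's payoff from I: 8p + 6(1−p). From II: 3p + 7(1−p).
Set equal: 5p = 1(1−p) → p = 1/6.

1/6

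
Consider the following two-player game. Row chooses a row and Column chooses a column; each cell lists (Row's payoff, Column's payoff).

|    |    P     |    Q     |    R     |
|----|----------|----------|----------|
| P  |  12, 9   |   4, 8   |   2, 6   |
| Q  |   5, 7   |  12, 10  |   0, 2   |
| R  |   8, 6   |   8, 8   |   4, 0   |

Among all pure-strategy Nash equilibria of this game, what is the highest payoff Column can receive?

Both P is a pure NE (Row: 12 ≥ 8; Column: 9 ≥ 8). Column gets 9.
Both Q is a pure NE (Row: 12 ≥ 8; Column: 10 ≥ 7). Column gets 10.
Every other cell has a profitable deviation for at least one player. Highest of {9, 10} is 10.

10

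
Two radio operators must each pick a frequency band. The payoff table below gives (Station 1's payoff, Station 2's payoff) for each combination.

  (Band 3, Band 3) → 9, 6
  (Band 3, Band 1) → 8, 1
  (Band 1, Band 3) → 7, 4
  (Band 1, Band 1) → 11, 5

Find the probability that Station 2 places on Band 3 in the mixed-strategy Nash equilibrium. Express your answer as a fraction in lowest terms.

Station 2's mix q on Band 3 must make Station 1 indifferent between Band 3 and Band 1.
Station 1's payoff from Band 3: 9q + 8(1−q). From Band 1: 7q + 11(1−q).
Set equal: 2q = 3(1−q) → q = 3/5.

3/5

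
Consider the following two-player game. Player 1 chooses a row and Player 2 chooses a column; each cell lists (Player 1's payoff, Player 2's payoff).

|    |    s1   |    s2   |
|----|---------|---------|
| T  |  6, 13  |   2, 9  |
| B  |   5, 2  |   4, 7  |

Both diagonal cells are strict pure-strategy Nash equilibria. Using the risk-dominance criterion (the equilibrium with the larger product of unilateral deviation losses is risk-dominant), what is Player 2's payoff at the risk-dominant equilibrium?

At (T, s1): Player 1 loses 6 − 5 = 1 by deviating; Player 2 loses 13 − 9 = 4. Product = 1·4 = 4.
At (B, s2): Player 1 loses 4 − 2 = 2 by deviating; Player 2 loses 7 − 2 = 5. Product = 2·5 = 10.
10 > 4, so (B, s2) is risk-dominant. Player 2's payoff there is 7.

7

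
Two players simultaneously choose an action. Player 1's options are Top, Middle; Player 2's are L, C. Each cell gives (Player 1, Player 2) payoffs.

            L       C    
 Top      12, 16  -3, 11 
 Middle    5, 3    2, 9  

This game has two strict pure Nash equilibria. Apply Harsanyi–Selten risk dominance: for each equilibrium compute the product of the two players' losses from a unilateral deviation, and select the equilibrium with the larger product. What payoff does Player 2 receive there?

16

At (Top, L): Player 1 loses 12 − 5 = 7 by deviating; Player 2 loses 16 − 11 = 5. Product = 7·5 = 35.
At (Middle, C): Player 1 loses 2 − (-3) = 5 by deviating; Player 2 loses 9 − 3 = 6. Product = 5·6 = 30.
35 > 30, so (Top, L) is risk-dominant. Player 2's payoff there is 16.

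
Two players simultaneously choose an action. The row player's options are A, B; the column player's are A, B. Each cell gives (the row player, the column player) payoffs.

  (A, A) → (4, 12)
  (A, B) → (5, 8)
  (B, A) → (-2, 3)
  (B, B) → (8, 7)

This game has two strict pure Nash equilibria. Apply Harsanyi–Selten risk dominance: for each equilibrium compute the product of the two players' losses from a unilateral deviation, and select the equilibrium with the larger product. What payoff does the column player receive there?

At both A: the row player loses 4 − (-2) = 6 by deviating; the column player loses 12 − 8 = 4. Product = 6·4 = 24.
At both B: the row player loses 8 − 5 = 3 by deviating; the column player loses 7 − 3 = 4. Product = 3·4 = 12.
24 > 12, so both A is risk-dominant. The column player's payoff there is 12.

12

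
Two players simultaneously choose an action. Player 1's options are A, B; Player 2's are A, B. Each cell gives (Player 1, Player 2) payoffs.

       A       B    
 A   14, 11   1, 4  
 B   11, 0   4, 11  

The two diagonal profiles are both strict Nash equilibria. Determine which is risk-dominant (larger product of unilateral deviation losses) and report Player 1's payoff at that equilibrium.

4

At both A: Player 1 loses 14 − 11 = 3 by deviating; Player 2 loses 11 − 4 = 7. Product = 3·7 = 21.
At both B: Player 1 loses 4 − 1 = 3 by deviating; Player 2 loses 11 − 0 = 11. Product = 3·11 = 33.
33 > 21, so both B is risk-dominant. Player 1's payoff there is 4.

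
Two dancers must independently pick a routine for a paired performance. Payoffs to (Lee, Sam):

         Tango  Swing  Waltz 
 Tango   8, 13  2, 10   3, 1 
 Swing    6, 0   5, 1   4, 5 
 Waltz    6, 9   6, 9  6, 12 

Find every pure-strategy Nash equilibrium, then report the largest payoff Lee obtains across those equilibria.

Both Tango is a pure NE (Lee: 8 ≥ 6; Sam: 13 ≥ 10). Lee gets 8.
Both Waltz is a pure NE (Lee: 6 ≥ 4; Sam: 12 ≥ 9). Lee gets 6.
Every other cell has a profitable deviation for at least one player. Highest of {8, 6} is 8.

8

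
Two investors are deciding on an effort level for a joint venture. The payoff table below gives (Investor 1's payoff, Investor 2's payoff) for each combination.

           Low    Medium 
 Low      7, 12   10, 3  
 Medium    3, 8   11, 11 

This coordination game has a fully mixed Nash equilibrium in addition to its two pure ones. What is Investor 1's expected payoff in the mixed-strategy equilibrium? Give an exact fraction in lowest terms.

Investor 2 mixes with probability q on Low, chosen so Investor 1 is indifferent: 7q + 10(1−q) = 3q + 11(1−q) gives q = 1/5.
Investor 1's expected payoff (from either row, since indifferent) is 7·1/5 + 10·4/5 = 47/5.

47/5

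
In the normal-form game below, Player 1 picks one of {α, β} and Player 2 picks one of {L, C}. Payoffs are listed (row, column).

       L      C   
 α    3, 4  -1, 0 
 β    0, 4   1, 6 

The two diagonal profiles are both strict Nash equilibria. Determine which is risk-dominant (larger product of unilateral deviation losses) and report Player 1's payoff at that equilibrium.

At (α, L): Player 1 loses 3 − 0 = 3 by deviating; Player 2 loses 4 − 0 = 4. Product = 3·4 = 12.
At (β, C): Player 1 loses 1 − (-1) = 2 by deviating; Player 2 loses 6 − 4 = 2. Product = 2·2 = 4.
12 > 4, so (α, L) is risk-dominant. Player 1's payoff there is 3.

3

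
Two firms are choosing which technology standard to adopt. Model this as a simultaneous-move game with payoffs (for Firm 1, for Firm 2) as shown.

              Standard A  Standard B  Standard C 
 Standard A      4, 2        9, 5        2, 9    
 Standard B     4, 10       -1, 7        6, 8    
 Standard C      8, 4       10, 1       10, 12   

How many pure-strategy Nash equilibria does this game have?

1

Both Standard C: Firm 1 gets 10 (best alternative 6); Firm 2 gets 12 (best alternative 4). Neither deviates — NE.
Both Standard B is not a NE: Firm 1 would switch to Standard C (10 > -1).
No other cell survives both best-response checks, so there is 1 pure NE.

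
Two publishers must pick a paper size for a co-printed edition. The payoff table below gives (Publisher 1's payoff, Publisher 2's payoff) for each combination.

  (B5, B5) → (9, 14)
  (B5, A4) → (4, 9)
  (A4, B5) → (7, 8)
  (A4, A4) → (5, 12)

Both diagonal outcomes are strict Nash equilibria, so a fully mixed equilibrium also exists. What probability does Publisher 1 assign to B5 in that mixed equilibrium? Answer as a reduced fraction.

4/9

Publisher 1's mix p on B5 must make Publisher 2 indifferent between B5 and A4.
Publisher 2's payoff from B5: 14p + 8(1−p). From A4: 9p + 12(1−p).
Set equal: 5p = 4(1−p) → p = 4/9.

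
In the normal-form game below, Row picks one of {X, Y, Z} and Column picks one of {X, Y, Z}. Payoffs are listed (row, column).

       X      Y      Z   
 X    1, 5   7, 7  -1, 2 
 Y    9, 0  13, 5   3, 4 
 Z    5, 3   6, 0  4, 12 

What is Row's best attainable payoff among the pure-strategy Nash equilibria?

13

Both Y is a pure NE (Row: 13 ≥ 7; Column: 5 ≥ 4). Row gets 13.
Both Z is a pure NE (Row: 4 ≥ 3; Column: 12 ≥ 3). Row gets 4.
Every other cell has a profitable deviation for at least one player. Highest of {13, 4} is 13.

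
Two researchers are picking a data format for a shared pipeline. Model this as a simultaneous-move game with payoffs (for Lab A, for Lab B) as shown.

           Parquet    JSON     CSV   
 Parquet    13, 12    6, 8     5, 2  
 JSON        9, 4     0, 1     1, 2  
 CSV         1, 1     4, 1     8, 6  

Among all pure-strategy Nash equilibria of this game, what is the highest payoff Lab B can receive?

12

Both Parquet is a pure NE (Lab A: 13 ≥ 9; Lab B: 12 ≥ 8). Lab B gets 12.
Both CSV is a pure NE (Lab A: 8 ≥ 5; Lab B: 6 ≥ 1). Lab B gets 6.
Every other cell has a profitable deviation for at least one player. Highest of {12, 6} is 12.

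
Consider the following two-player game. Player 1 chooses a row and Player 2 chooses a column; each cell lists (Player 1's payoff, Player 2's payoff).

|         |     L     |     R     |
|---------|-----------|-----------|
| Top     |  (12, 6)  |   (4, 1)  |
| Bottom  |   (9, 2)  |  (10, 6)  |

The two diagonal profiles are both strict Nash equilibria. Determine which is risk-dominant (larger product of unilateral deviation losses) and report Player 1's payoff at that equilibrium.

At (Top, L): Player 1 loses 12 − 9 = 3 by deviating; Player 2 loses 6 − 1 = 5. Product = 3·5 = 15.
At (Bottom, R): Player 1 loses 10 − 4 = 6 by deviating; Player 2 loses 6 − 2 = 4. Product = 6·4 = 24.
24 > 15, so (Bottom, R) is risk-dominant. Player 1's payoff there is 10.

10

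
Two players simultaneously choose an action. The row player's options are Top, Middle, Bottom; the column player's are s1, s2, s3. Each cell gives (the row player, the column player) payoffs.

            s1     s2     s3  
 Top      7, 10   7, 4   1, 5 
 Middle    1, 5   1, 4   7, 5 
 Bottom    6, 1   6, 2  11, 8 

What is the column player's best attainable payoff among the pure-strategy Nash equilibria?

(Top, s1) is a pure NE (the row player: 7 ≥ 6; the column player: 10 ≥ 5). The column player gets 10.
(Bottom, s3) is a pure NE (the row player: 11 ≥ 7; the column player: 8 ≥ 2). The column player gets 8.
Every other cell has a profitable deviation for at least one player. Highest of {10, 8} is 10.

10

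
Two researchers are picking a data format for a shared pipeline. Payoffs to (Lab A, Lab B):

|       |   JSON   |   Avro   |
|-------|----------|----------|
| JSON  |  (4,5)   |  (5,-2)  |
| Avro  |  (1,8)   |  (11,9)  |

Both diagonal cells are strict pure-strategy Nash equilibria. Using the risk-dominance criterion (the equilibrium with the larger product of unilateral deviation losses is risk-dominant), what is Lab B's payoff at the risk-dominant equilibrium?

At both JSON: Lab A loses 4 − 1 = 3 by deviating; Lab B loses 5 − (-2) = 7. Product = 3·7 = 21.
At both Avro: Lab A loses 11 − 5 = 6 by deviating; Lab B loses 9 − 8 = 1. Product = 6·1 = 6.
21 > 6, so both JSON is risk-dominant. Lab B's payoff there is 5.

5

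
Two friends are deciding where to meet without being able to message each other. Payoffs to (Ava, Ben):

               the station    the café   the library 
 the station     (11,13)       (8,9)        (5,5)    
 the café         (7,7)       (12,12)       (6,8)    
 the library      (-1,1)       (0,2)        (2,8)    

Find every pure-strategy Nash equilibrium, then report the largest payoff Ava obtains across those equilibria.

12

Both the station is a pure NE (Ava: 11 ≥ 7; Ben: 13 ≥ 9). Ava gets 11.
Both the café is a pure NE (Ava: 12 ≥ 8; Ben: 12 ≥ 8). Ava gets 12.
Every other cell has a profitable deviation for at least one player. Highest of {11, 12} is 12.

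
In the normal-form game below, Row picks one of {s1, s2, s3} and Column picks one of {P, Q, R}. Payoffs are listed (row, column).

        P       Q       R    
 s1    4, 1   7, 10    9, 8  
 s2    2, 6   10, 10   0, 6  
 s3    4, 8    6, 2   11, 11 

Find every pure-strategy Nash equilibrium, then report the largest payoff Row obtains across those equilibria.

11

(s2, Q) is a pure NE (Row: 10 ≥ 7; Column: 10 ≥ 6). Row gets 10.
(s3, R) is a pure NE (Row: 11 ≥ 9; Column: 11 ≥ 8). Row gets 11.
Every other cell has a profitable deviation for at least one player. Highest of {10, 11} is 11.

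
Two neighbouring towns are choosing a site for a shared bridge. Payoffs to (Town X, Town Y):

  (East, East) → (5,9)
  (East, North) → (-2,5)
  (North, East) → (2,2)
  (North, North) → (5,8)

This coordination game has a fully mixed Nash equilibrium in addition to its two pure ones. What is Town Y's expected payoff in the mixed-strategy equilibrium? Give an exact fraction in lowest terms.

Town X mixes with probability p on East, chosen so Town Y is indifferent: 9p + 2(1−p) = 5p + 8(1−p) gives p = 3/5.
Town Y's expected payoff is 9·3/5 + 2·2/5 = 31/5.

31/5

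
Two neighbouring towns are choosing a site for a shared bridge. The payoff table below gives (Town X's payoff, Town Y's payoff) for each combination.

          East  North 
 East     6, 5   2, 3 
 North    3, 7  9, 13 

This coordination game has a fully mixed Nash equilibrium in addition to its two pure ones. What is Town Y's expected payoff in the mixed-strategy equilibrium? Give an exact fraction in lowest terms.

11/2

Town X mixes with probability p on East, chosen so Town Y is indifferent: 5p + 7(1−p) = 3p + 13(1−p) gives p = 3/4.
Town Y's expected payoff is 5·3/4 + 7·1/4 = 11/2.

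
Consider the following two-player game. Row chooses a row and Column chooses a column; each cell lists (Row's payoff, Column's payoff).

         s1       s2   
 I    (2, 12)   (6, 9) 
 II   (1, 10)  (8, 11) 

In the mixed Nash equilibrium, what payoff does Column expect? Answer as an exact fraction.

Row mixes with probability p on I, chosen so Column is indifferent: 12p + 10(1−p) = 9p + 11(1−p) gives p = 1/4.
Column's expected payoff is 12·1/4 + 10·3/4 = 21/2.

21/2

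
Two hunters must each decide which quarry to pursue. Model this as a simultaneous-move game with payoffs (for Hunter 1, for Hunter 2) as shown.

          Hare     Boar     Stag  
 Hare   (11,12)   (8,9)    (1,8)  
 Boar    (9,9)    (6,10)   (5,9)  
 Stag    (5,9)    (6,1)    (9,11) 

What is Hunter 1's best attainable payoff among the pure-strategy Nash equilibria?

Both Hare is a pure NE (Hunter 1: 11 ≥ 9; Hunter 2: 12 ≥ 9). Hunter 1 gets 11.
Both Stag is a pure NE (Hunter 1: 9 ≥ 5; Hunter 2: 11 ≥ 9). Hunter 1 gets 9.
Every other cell has a profitable deviation for at least one player. Highest of {11, 9} is 11.

11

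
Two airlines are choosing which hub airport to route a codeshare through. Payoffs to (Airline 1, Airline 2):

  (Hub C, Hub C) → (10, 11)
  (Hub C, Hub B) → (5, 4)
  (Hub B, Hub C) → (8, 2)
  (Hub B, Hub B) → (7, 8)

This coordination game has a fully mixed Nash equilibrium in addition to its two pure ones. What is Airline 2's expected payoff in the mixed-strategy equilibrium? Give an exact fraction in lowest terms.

Airline 1 mixes with probability p on Hub C, chosen so Airline 2 is indifferent: 11p + 2(1−p) = 4p + 8(1−p) gives p = 6/13.
Airline 2's expected payoff is 11·6/13 + 2·7/13 = 80/13.

80/13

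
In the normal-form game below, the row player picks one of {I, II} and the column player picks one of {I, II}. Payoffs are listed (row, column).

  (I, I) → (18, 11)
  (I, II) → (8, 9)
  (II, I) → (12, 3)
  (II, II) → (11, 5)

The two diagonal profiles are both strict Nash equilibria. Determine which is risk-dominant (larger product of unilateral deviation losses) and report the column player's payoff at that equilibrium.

At both I: the row player loses 18 − 12 = 6 by deviating; the column player loses 11 − 9 = 2. Product = 6·2 = 12.
At both II: the row player loses 11 − 8 = 3 by deviating; the column player loses 5 − 3 = 2. Product = 3·2 = 6.
12 > 6, so both I is risk-dominant. The column player's payoff there is 11.

11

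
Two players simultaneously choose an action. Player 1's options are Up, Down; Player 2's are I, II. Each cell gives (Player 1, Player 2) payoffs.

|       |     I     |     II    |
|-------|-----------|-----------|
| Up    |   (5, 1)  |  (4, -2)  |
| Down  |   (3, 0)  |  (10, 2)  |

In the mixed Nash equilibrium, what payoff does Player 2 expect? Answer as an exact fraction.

2/5

Player 1 mixes with probability p on Up, chosen so Player 2 is indifferent: 1p + 0(1−p) = (-2)p + 2(1−p) gives p = 2/5.
Player 2's expected payoff is 1·2/5 + 0·3/5 = 2/5.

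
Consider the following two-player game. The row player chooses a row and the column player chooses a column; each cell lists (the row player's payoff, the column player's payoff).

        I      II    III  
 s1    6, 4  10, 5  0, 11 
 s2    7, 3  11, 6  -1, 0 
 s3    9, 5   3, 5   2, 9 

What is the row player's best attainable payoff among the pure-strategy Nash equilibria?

11

(s2, II) is a pure NE (the row player: 11 ≥ 10; the column player: 6 ≥ 3). The row player gets 11.
(s3, III) is a pure NE (the row player: 2 ≥ 0; the column player: 9 ≥ 5). The row player gets 2.
Every other cell has a profitable deviation for at least one player. Highest of {11, 2} is 11.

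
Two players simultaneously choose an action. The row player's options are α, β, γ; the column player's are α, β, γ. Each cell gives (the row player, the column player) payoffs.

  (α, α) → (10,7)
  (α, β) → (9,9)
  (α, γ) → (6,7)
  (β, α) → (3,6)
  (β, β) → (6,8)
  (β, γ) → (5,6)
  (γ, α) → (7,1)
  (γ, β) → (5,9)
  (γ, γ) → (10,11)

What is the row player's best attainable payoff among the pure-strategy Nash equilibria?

(α, β) is a pure NE (the row player: 9 ≥ 6; the column player: 9 ≥ 7). The row player gets 9.
Both γ is a pure NE (the row player: 10 ≥ 6; the column player: 11 ≥ 9). The row player gets 10.
Every other cell has a profitable deviation for at least one player. Highest of {9, 10} is 10.

10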